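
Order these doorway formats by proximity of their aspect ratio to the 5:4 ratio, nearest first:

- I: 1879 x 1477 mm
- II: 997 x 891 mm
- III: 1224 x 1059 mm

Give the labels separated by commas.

I: 1879/1477 ≈ 1.272 → |1.272 − 1.250| = 0.022
II: 997/891 ≈ 1.119 → |1.119 − 1.250| = 0.131
III: 1224/1059 ≈ 1.156 → |1.156 − 1.250| = 0.094

I, III, II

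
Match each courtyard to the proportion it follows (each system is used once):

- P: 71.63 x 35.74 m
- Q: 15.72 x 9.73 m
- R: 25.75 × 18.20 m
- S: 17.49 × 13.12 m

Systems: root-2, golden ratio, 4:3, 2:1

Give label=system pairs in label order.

P=2:1, Q=golden ratio, R=root-2, S=4:3

P = 71.63/35.74 ≈ 2.004 → 2:1 (2.000)
Q = 15.72/9.73 ≈ 1.616 → golden ratio (1.618)
R = 25.75/18.20 ≈ 1.415 → root-2 (1.414)
S = 17.49/13.12 ≈ 1.333 → 4:3 (1.333)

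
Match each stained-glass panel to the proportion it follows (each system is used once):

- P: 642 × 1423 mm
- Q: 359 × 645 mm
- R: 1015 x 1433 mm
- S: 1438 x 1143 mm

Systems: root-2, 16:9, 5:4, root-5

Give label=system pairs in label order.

Ratios: P ≈ 2.217; Q ≈ 1.797; R ≈ 1.412; S ≈ 1.258.
Targets: root-2 ≈ 1.414; 16:9 ≈ 1.778; 5:4 ≈ 1.250; root-5 ≈ 2.236.

P=root-5, Q=16:9, R=root-2, S=5:4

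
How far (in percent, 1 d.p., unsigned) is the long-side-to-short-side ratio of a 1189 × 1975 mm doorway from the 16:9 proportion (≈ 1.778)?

Ratio = 1975 / 1189 ≈ 1.6611.
Ideal 16:9 ≈ 1.7778. |1.6611 − 1.7778| / 1.7778 ≈ 6.56% → 6.6%.

6.6%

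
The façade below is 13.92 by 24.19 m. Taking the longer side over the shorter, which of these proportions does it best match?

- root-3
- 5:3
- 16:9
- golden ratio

root-3

Ratio = 24.19 / 13.92 ≈ 1.738.
Distances: root-3 1.732 (Δ 0.006); 5:3 1.667 (Δ 0.071); 16:9 1.778 (Δ 0.040); golden ratio 1.618 (Δ 0.120).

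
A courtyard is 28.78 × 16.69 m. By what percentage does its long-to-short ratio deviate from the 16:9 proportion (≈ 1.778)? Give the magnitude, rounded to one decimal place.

Ratio = 28.78 / 16.69 ≈ 1.7244.
Ideal 16:9 ≈ 1.7778. |1.7244 − 1.7778| / 1.7778 ≈ 3.00% → 3.0%.

3.0%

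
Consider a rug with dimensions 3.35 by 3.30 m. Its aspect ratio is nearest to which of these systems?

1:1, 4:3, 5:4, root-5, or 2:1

3.35/3.30 ≈ 1.015. Nearest candidates are 1:1 (1.000, off by 0.015) and 5:4 (1.250, off by 0.235).

1:1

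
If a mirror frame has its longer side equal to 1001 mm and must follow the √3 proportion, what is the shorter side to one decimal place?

root-3 ≈ 1.73205.
Shorter side = 1001 ÷ 1.73205 ≈ 577.928 → 577.9 mm.

577.9 mm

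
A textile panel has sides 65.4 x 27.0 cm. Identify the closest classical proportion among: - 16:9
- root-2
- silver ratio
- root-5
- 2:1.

65.4/27.0 ≈ 2.422. Nearest candidates are silver ratio (2.414, off by 0.008) and root-5 (2.236, off by 0.186).

silver ratio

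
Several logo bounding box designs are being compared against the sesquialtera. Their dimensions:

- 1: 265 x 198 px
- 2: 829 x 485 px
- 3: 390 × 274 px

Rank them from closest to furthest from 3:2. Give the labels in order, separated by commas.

Ratios: 1 = 265 / 198 ≈ 1.338; 2 = 829 / 485 ≈ 1.709; 3 = 390 / 274 ≈ 1.423.
|Δ from 1.500|: 1 0.162; 2 0.209; 3 0.077.

3, 1, 2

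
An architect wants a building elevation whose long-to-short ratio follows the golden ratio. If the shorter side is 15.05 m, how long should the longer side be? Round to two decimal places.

24.35 m

golden ratio ≈ 1.61803.
Longer side = 15.05 × 1.61803 ≈ 24.3514 → 24.35 m.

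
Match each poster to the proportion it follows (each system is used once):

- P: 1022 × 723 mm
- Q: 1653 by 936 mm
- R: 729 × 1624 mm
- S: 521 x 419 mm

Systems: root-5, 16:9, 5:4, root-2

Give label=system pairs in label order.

P=root-2, Q=16:9, R=root-5, S=5:4

P = 1022/723 ≈ 1.414 → root-2 (1.414)
Q = 1653/936 ≈ 1.766 → 16:9 (1.778)
R = 1624/729 ≈ 2.228 → root-5 (2.236)
S = 521/419 ≈ 1.243 → 5:4 (1.250)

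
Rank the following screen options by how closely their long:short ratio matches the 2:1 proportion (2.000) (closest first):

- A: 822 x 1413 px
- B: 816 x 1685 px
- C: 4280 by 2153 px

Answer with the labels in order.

Ratios: A = 1413 / 822 ≈ 1.719; B = 1685 / 816 ≈ 2.065; C = 4280 / 2153 ≈ 1.988.
|Δ from 2.000|: A 0.281; B 0.065; C 0.012.

C, B, A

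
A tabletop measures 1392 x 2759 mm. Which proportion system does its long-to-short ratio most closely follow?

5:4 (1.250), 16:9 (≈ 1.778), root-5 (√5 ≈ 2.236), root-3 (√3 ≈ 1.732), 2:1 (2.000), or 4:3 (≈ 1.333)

2:1

2759/1392 ≈ 1.982. Nearest candidates are 2:1 (2.000, off by 0.018) and 16:9 (1.778, off by 0.204).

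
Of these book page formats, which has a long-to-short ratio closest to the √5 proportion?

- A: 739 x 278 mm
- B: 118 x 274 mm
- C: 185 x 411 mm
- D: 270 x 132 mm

C

Target root-5 ≈ 2.236.
A: 2.658 (Δ0.422)  B: 2.322 (Δ0.086)  C: 2.222 (Δ0.014)  D: 2.045 (Δ0.191)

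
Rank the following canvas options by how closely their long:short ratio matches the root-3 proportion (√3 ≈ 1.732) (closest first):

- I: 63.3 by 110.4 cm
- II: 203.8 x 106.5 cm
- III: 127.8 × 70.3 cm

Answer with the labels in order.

I: 110.4/63.3 ≈ 1.744 → |1.744 − 1.732| = 0.012
II: 203.8/106.5 ≈ 1.914 → |1.914 − 1.732| = 0.182
III: 127.8/70.3 ≈ 1.818 → |1.818 − 1.732| = 0.086

I, III, II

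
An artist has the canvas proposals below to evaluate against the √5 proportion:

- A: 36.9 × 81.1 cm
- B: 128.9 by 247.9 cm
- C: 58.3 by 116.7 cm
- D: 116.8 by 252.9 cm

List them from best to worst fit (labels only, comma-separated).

A: 81.1/36.9 ≈ 2.198 → |2.198 − 2.236| = 0.038
B: 247.9/128.9 ≈ 1.923 → |1.923 − 2.236| = 0.313
C: 116.7/58.3 ≈ 2.002 → |2.002 − 2.236| = 0.234
D: 252.9/116.8 ≈ 2.165 → |2.165 − 2.236| = 0.071

A, D, C, B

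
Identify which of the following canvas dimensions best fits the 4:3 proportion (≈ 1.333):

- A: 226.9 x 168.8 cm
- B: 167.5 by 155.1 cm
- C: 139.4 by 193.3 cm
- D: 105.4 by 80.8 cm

Target 4:3 ≈ 1.333.
A: 1.344 (Δ0.011)  B: 1.080 (Δ0.253)  C: 1.387 (Δ0.054)  D: 1.304 (Δ0.029)

A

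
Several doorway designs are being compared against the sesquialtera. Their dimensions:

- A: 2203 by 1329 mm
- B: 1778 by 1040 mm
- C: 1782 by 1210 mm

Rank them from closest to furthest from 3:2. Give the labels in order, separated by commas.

C, A, B

Ratios: A = 2203 / 1329 ≈ 1.658; B = 1778 / 1040 ≈ 1.710; C = 1782 / 1210 ≈ 1.473.
|Δ from 1.500|: A 0.158; B 0.210; C 0.027.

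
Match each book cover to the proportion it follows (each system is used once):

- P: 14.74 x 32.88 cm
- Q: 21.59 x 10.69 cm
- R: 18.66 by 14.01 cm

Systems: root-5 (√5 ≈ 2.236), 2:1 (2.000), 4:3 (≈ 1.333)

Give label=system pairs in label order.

P=root-5, Q=2:1, R=4:3

Ratios: P ≈ 2.231; Q ≈ 2.020; R ≈ 1.332.
Targets: root-5 ≈ 2.236; 2:1 ≈ 2.000; 4:3 ≈ 1.333.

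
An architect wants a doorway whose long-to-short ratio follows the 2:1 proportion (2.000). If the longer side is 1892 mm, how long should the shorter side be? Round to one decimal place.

946.0 mm

2:1 = 2.00000.
Shorter side = 1892 ÷ 2.00000 ≈ 946.000 → 946.0 mm.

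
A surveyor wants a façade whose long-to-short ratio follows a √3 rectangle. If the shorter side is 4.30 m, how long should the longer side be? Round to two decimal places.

root-3 ≈ 1.73205.
Longer side = 4.30 × 1.73205 ≈ 7.4478 → 7.45 m.

7.45 m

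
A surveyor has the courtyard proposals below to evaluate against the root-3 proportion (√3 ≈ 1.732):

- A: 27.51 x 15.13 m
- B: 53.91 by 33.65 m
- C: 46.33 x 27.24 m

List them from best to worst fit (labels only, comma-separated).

A: 27.51/15.13 ≈ 1.818 → |1.818 − 1.732| = 0.086
B: 53.91/33.65 ≈ 1.602 → |1.602 − 1.732| = 0.130
C: 46.33/27.24 ≈ 1.701 → |1.701 − 1.732| = 0.031

C, A, B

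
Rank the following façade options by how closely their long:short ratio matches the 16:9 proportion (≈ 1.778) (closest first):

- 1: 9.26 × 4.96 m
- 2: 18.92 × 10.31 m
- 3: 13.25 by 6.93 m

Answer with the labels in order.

Ratios: 1 = 9.26 / 4.96 ≈ 1.867; 2 = 18.92 / 10.31 ≈ 1.835; 3 = 13.25 / 6.93 ≈ 1.912.
|Δ from 1.778|: 1 0.089; 2 0.057; 3 0.134.

2, 1, 3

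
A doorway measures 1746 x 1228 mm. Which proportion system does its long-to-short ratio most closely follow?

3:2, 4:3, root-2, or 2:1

root-2

1746/1228 ≈ 1.422. Nearest candidates are root-2 (1.414, off by 0.008) and 3:2 (1.500, off by 0.078).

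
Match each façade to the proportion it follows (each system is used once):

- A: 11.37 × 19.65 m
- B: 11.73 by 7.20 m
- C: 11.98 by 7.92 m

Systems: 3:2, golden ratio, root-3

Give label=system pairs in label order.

Ratios: A ≈ 1.728; B ≈ 1.629; C ≈ 1.513.
Targets: 3:2 ≈ 1.500; golden ratio ≈ 1.618; root-3 ≈ 1.732.

A=root-3, B=golden ratio, C=3:2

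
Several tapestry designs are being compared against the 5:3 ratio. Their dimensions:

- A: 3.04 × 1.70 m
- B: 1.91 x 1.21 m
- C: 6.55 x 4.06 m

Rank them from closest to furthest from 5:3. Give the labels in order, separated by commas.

Ratios: A = 3.04 / 1.70 ≈ 1.788; B = 1.91 / 1.21 ≈ 1.579; C = 6.55 / 4.06 ≈ 1.613.
|Δ from 1.667|: A 0.121; B 0.088; C 0.054.

C, B, A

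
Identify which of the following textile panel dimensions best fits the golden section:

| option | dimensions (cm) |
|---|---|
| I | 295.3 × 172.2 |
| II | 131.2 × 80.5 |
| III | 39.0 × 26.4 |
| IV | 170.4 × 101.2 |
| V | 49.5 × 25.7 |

II

Target golden ratio ≈ 1.618.
I: 1.715 (Δ0.097)  II: 1.630 (Δ0.012)  III: 1.477 (Δ0.141)  IV: 1.684 (Δ0.066)  V: 1.926 (Δ0.308)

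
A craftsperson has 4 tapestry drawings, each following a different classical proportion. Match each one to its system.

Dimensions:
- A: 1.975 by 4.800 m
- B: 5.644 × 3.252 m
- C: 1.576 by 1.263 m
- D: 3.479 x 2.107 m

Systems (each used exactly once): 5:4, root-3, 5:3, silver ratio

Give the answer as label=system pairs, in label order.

A = 4.800/1.975 ≈ 2.430 → silver ratio (2.414)
B = 5.644/3.252 ≈ 1.736 → root-3 (1.732)
C = 1.576/1.263 ≈ 1.248 → 5:4 (1.250)
D = 3.479/2.107 ≈ 1.651 → 5:3 (1.667)

A=silver ratio, B=root-3, C=5:4, D=5:3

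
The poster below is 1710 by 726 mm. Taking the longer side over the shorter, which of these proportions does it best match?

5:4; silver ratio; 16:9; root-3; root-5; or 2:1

silver ratio

1710/726 ≈ 2.355. Nearest candidates are silver ratio (2.414, off by 0.059) and root-5 (2.236, off by 0.119).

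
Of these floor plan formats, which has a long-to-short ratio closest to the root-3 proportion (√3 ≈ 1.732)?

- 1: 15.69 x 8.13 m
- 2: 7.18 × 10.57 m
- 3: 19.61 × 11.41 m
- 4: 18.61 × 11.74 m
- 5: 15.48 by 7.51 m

3

Ratios (long/short): 1 ≈ 1.930; 2 ≈ 1.472; 3 ≈ 1.719; 4 ≈ 1.585; 5 ≈ 2.061.
root-3 ≈ 1.732; option 3 is nearest (Δ 0.013).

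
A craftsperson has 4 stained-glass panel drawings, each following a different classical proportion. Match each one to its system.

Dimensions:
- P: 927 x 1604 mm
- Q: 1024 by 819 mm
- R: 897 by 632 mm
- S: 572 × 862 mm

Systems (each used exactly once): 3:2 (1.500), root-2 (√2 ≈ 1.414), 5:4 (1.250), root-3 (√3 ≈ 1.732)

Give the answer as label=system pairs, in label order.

Ratios: P ≈ 1.730; Q ≈ 1.250; R ≈ 1.419; S ≈ 1.507.
Targets: 3:2 ≈ 1.500; root-2 ≈ 1.414; 5:4 ≈ 1.250; root-3 ≈ 1.732.

P=root-3, Q=5:4, R=root-2, S=3:2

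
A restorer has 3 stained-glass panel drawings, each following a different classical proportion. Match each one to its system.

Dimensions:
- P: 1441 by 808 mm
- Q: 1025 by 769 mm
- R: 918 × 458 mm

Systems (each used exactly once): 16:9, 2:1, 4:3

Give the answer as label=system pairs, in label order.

Ratios: P ≈ 1.783; Q ≈ 1.333; R ≈ 2.004.
Targets: 16:9 ≈ 1.778; 2:1 ≈ 2.000; 4:3 ≈ 1.333.

P=16:9, Q=4:3, R=2:1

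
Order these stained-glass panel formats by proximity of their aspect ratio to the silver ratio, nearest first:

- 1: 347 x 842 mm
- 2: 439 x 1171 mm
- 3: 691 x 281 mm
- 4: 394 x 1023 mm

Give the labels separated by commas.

Ratios: 1 = 842 / 347 ≈ 2.427; 2 = 1171 / 439 ≈ 2.667; 3 = 691 / 281 ≈ 2.459; 4 = 1023 / 394 ≈ 2.596.
|Δ from 2.414|: 1 0.013; 2 0.253; 3 0.045; 4 0.182.

1, 3, 4, 2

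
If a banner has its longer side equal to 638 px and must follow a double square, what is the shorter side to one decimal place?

319.0 px

2:1 = 2.00000.
Shorter side = 638 ÷ 2.00000 ≈ 319.000 → 319.0 px.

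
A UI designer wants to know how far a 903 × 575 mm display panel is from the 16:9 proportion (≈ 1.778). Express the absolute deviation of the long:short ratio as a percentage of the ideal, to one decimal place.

Ratio = 903 / 575 ≈ 1.5704.
Ideal 16:9 ≈ 1.7778. |1.5704 − 1.7778| / 1.7778 ≈ 11.67% → 11.7%.

11.7%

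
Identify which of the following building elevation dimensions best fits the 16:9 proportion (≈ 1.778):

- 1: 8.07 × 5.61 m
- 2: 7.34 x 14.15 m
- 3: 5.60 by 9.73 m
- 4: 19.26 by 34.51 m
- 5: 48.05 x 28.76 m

4

Target 16:9 ≈ 1.778.
1: 1.439 (Δ0.339)  2: 1.928 (Δ0.150)  3: 1.738 (Δ0.040)  4: 1.792 (Δ0.014)  5: 1.671 (Δ0.107)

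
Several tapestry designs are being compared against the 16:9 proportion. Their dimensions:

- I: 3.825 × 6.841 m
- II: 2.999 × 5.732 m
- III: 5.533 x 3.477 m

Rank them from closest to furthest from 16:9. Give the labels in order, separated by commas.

I, II, III

I: 6.841/3.825 ≈ 1.788 → |1.788 − 1.778| = 0.010
II: 5.732/2.999 ≈ 1.911 → |1.911 − 1.778| = 0.133
III: 5.533/3.477 ≈ 1.591 → |1.591 − 1.778| = 0.187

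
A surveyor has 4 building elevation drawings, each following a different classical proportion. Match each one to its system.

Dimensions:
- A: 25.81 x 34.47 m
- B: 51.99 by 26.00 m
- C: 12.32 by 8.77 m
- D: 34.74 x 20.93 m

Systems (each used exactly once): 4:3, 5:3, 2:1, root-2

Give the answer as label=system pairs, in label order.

A = 34.47/25.81 ≈ 1.336 → 4:3 (1.333)
B = 51.99/26.00 ≈ 2.000 → 2:1 (2.000)
C = 12.32/8.77 ≈ 1.405 → root-2 (1.414)
D = 34.74/20.93 ≈ 1.660 → 5:3 (1.667)

A=4:3, B=2:1, C=root-2, D=5:3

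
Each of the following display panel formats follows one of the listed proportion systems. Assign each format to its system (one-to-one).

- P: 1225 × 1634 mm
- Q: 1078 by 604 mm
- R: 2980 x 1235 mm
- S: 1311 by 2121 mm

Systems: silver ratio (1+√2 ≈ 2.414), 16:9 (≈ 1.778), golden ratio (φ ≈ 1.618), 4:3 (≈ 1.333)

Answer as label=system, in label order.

P=4:3, Q=16:9, R=silver ratio, S=golden ratio

P = 1634/1225 ≈ 1.334 → 4:3 (1.333)
Q = 1078/604 ≈ 1.785 → 16:9 (1.778)
R = 2980/1235 ≈ 2.413 → silver ratio (2.414)
S = 2121/1311 ≈ 1.618 → golden ratio (1.618)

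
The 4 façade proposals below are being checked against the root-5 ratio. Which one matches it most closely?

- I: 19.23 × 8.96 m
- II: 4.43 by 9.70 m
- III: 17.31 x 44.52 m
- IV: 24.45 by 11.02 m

Target root-5 ≈ 2.236.
I: 2.146 (Δ0.090)  II: 2.190 (Δ0.046)  III: 2.572 (Δ0.336)  IV: 2.219 (Δ0.017)

IV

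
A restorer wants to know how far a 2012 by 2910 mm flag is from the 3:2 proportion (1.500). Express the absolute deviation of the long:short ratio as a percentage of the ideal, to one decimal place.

3.6%

Ratio = 2910 / 2012 ≈ 1.4463.
Ideal 3:2 = 1.5000. |1.4463 − 1.5000| / 1.5000 ≈ 3.58% → 3.6%.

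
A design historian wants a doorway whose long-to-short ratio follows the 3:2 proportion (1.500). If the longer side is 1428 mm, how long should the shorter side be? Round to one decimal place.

952.0 mm

3:2 = 1.50000.
Shorter side = 1428 ÷ 1.50000 ≈ 952.000 → 952.0 mm.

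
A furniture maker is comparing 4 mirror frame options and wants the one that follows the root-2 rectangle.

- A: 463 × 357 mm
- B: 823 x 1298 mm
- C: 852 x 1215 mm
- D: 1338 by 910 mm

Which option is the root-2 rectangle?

C

Target root-2 ≈ 1.414.
A: 1.297 (Δ0.117)  B: 1.577 (Δ0.163)  C: 1.426 (Δ0.012)  D: 1.470 (Δ0.056)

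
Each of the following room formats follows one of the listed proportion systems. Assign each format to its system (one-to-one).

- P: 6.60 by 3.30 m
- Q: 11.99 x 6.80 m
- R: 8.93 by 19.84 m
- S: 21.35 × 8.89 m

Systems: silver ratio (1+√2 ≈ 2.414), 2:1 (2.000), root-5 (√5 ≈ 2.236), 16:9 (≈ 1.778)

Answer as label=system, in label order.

P=2:1, Q=16:9, R=root-5, S=silver ratio

P = 6.60/3.30 ≈ 2.000 → 2:1 (2.000)
Q = 11.99/6.80 ≈ 1.763 → 16:9 (1.778)
R = 19.84/8.93 ≈ 2.222 → root-5 (2.236)
S = 21.35/8.89 ≈ 2.402 → silver ratio (2.414)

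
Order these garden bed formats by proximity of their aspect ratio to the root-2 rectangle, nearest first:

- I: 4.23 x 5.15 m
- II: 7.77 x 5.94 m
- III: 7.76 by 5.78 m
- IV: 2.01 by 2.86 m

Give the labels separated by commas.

Ratios: I = 5.15 / 4.23 ≈ 1.217; II = 7.77 / 5.94 ≈ 1.308; III = 7.76 / 5.78 ≈ 1.343; IV = 2.86 / 2.01 ≈ 1.423.
|Δ from 1.414|: I 0.197; II 0.106; III 0.071; IV 0.009.

IV, III, II, I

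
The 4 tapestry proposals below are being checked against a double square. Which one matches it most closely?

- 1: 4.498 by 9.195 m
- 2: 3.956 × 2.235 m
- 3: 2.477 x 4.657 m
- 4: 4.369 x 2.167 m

4

Target 2:1 ≈ 2.000.
1: 2.044 (Δ0.044)  2: 1.770 (Δ0.230)  3: 1.880 (Δ0.120)  4: 2.016 (Δ0.016)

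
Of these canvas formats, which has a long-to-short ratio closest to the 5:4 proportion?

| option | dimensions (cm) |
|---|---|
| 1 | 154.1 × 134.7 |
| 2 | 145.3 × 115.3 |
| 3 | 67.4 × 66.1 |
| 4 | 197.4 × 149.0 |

Target 5:4 ≈ 1.250.
1: 1.144 (Δ0.106)  2: 1.260 (Δ0.010)  3: 1.020 (Δ0.230)  4: 1.325 (Δ0.075)

2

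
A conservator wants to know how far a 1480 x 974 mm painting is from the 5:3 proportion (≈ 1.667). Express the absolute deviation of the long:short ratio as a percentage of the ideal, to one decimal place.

8.8%

Ratio = 1480 / 974 ≈ 1.5195.
Ideal 5:3 ≈ 1.6667. |1.5195 − 1.6667| / 1.6667 ≈ 8.83% → 8.8%.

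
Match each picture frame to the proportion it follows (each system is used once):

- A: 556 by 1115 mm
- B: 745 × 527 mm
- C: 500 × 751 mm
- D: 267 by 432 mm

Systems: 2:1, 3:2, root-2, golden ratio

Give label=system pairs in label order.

A=2:1, B=root-2, C=3:2, D=golden ratio

A = 1115/556 ≈ 2.005 → 2:1 (2.000)
B = 745/527 ≈ 1.414 → root-2 (1.414)
C = 751/500 ≈ 1.502 → 3:2 (1.500)
D = 432/267 ≈ 1.618 → golden ratio (1.618)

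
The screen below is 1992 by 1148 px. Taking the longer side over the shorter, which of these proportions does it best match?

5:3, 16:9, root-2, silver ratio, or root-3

root-3

Ratio = 1992 / 1148 ≈ 1.735.
Distances: 5:3 1.667 (Δ 0.068); 16:9 1.778 (Δ 0.043); root-2 1.414 (Δ 0.321); silver ratio 2.414 (Δ 0.679); root-3 1.732 (Δ 0.003).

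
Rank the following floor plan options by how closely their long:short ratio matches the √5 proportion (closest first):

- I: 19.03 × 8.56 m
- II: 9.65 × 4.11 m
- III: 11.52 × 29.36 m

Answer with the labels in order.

Ratios: I = 19.03 / 8.56 ≈ 2.223; II = 9.65 / 4.11 ≈ 2.348; III = 29.36 / 11.52 ≈ 2.549.
|Δ from 2.236|: I 0.013; II 0.112; III 0.313.

I, II, III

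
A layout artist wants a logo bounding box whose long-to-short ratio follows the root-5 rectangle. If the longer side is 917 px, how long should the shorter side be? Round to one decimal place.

root-5 ≈ 2.23607.
Shorter side = 917 ÷ 2.23607 ≈ 410.094 → 410.1 px.

410.1 px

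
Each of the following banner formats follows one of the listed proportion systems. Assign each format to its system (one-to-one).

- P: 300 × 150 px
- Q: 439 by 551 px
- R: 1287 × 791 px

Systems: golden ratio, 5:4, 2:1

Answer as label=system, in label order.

P=2:1, Q=5:4, R=golden ratio

P = 300/150 ≈ 2.000 → 2:1 (2.000)
Q = 551/439 ≈ 1.255 → 5:4 (1.250)
R = 1287/791 ≈ 1.627 → golden ratio (1.618)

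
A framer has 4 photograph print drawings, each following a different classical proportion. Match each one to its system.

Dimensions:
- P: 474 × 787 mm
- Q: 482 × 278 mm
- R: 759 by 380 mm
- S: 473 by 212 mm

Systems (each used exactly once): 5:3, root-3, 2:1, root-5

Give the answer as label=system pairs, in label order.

P = 787/474 ≈ 1.660 → 5:3 (1.667)
Q = 482/278 ≈ 1.734 → root-3 (1.732)
R = 759/380 ≈ 1.997 → 2:1 (2.000)
S = 473/212 ≈ 2.231 → root-5 (2.236)

P=5:3, Q=root-3, R=2:1, S=root-5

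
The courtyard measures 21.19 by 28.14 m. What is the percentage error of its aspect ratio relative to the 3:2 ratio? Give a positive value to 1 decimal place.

Ratio = 28.14 / 21.19 ≈ 1.3280.
Ideal 3:2 = 1.5000. |1.3280 − 1.5000| / 1.5000 ≈ 11.47% → 11.5%.

11.5%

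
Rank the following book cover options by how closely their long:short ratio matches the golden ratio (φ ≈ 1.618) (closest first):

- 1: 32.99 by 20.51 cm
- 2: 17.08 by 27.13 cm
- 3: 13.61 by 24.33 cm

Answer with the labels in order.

1, 2, 3

Ratios: 1 = 32.99 / 20.51 ≈ 1.608; 2 = 27.13 / 17.08 ≈ 1.588; 3 = 24.33 / 13.61 ≈ 1.788.
|Δ from 1.618|: 1 0.010; 2 0.030; 3 0.170.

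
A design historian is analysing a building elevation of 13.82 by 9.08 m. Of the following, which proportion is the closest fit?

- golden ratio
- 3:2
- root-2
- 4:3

3:2

Ratio = 13.82 / 9.08 ≈ 1.522.
Distances: golden ratio 1.618 (Δ 0.096); 3:2 1.500 (Δ 0.022); root-2 1.414 (Δ 0.108); 4:3 1.333 (Δ 0.189).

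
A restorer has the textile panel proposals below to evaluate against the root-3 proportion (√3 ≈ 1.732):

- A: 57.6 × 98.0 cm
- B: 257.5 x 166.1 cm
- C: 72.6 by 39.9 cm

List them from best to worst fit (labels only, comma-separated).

A, C, B

A: 98.0/57.6 ≈ 1.701 → |1.701 − 1.732| = 0.031
B: 257.5/166.1 ≈ 1.550 → |1.550 − 1.732| = 0.182
C: 72.6/39.9 ≈ 1.820 → |1.820 − 1.732| = 0.088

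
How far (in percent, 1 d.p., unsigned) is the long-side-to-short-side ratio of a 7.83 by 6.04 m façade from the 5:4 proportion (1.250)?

Ratio = 7.83 / 6.04 ≈ 1.2964.
Ideal 5:4 = 1.2500. |1.2964 − 1.2500| / 1.2500 ≈ 3.71% → 3.7%.

3.7%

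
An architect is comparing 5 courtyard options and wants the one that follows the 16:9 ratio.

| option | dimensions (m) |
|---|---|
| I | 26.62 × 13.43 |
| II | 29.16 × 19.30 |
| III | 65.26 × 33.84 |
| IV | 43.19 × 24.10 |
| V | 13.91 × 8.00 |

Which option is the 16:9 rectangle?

Ratios (long/short): I ≈ 1.982; II ≈ 1.511; III ≈ 1.928; IV ≈ 1.792; V ≈ 1.739.
16:9 ≈ 1.778; option IV is nearest (Δ 0.014).

IV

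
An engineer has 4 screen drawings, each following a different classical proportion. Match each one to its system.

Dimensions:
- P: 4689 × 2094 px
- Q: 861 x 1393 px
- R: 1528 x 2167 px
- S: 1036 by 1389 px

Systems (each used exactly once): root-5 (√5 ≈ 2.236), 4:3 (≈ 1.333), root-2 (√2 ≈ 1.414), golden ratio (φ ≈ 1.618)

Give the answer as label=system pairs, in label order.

P = 4689/2094 ≈ 2.239 → root-5 (2.236)
Q = 1393/861 ≈ 1.618 → golden ratio (1.618)
R = 2167/1528 ≈ 1.418 → root-2 (1.414)
S = 1389/1036 ≈ 1.341 → 4:3 (1.333)

P=root-5, Q=golden ratio, R=root-2, S=4:3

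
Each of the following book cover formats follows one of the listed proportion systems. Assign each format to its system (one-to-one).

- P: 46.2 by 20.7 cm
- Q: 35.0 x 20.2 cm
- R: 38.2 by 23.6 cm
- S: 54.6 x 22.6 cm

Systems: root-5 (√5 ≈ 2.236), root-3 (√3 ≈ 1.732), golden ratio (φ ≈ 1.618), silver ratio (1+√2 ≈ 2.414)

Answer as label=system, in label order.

Ratios: P ≈ 2.232; Q ≈ 1.733; R ≈ 1.619; S ≈ 2.416.
Targets: root-5 ≈ 2.236; root-3 ≈ 1.732; golden ratio ≈ 1.618; silver ratio ≈ 2.414.

P=root-5, Q=root-3, R=golden ratio, S=silver ratio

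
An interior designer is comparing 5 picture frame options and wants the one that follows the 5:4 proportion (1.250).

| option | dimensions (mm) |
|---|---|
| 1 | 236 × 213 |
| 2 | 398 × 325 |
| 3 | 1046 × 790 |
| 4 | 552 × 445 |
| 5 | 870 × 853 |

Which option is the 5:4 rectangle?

Target 5:4 ≈ 1.250.
1: 1.108 (Δ0.142)  2: 1.225 (Δ0.025)  3: 1.324 (Δ0.074)  4: 1.240 (Δ0.010)  5: 1.020 (Δ0.230)

4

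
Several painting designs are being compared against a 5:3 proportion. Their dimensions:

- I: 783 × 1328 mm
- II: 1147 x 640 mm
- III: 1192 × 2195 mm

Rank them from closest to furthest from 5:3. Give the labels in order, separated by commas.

I, II, III

I: 1328/783 ≈ 1.696 → |1.696 − 1.667| = 0.029
II: 1147/640 ≈ 1.792 → |1.792 − 1.667| = 0.125
III: 2195/1192 ≈ 1.841 → |1.841 − 1.667| = 0.174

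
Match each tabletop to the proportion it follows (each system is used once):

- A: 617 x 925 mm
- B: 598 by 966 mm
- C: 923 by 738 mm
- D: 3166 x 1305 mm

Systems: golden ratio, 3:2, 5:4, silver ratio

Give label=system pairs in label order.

Ratios: A ≈ 1.499; B ≈ 1.615; C ≈ 1.251; D ≈ 2.426.
Targets: golden ratio ≈ 1.618; 3:2 ≈ 1.500; 5:4 ≈ 1.250; silver ratio ≈ 2.414.

A=3:2, B=golden ratio, C=5:4, D=silver ratio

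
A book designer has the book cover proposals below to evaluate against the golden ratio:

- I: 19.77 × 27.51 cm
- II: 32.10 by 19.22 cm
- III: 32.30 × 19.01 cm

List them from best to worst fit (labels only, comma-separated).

II, III, I

Ratios: I = 27.51 / 19.77 ≈ 1.392; II = 32.10 / 19.22 ≈ 1.670; III = 32.30 / 19.01 ≈ 1.699.
|Δ from 1.618|: I 0.226; II 0.052; III 0.081.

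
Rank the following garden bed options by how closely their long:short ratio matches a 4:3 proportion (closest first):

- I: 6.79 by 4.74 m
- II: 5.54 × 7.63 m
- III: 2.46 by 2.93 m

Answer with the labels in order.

I: 6.79/4.74 ≈ 1.432 → |1.432 − 1.333| = 0.099
II: 7.63/5.54 ≈ 1.377 → |1.377 − 1.333| = 0.044
III: 2.93/2.46 ≈ 1.191 → |1.191 − 1.333| = 0.142

II, I, III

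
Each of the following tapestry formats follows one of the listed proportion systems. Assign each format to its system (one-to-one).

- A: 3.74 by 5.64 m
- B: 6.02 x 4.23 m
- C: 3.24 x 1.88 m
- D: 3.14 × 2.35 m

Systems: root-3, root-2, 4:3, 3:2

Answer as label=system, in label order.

Ratios: A ≈ 1.508; B ≈ 1.423; C ≈ 1.723; D ≈ 1.336.
Targets: root-3 ≈ 1.732; root-2 ≈ 1.414; 4:3 ≈ 1.333; 3:2 ≈ 1.500.

A=3:2, B=root-2, C=root-3, D=4:3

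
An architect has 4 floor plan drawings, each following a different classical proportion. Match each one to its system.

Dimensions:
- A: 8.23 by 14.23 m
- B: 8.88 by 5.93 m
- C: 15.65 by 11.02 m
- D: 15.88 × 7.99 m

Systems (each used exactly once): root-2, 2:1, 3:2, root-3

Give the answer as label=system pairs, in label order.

A=root-3, B=3:2, C=root-2, D=2:1

A = 14.23/8.23 ≈ 1.729 → root-3 (1.732)
B = 8.88/5.93 ≈ 1.497 → 3:2 (1.500)
C = 15.65/11.02 ≈ 1.420 → root-2 (1.414)
D = 15.88/7.99 ≈ 1.987 → 2:1 (2.000)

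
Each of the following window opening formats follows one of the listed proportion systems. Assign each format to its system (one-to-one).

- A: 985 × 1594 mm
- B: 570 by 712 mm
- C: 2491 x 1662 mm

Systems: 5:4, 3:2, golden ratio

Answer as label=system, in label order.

A=golden ratio, B=5:4, C=3:2

Ratios: A ≈ 1.618; B ≈ 1.249; C ≈ 1.499.
Targets: 5:4 ≈ 1.250; 3:2 ≈ 1.500; golden ratio ≈ 1.618.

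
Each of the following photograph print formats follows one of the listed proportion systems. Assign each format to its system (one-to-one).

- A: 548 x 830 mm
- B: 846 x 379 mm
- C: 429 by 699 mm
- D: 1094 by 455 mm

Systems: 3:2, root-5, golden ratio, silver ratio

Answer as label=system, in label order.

Ratios: A ≈ 1.515; B ≈ 2.232; C ≈ 1.629; D ≈ 2.404.
Targets: 3:2 ≈ 1.500; root-5 ≈ 2.236; golden ratio ≈ 1.618; silver ratio ≈ 2.414.

A=3:2, B=root-5, C=golden ratio, D=silver ratio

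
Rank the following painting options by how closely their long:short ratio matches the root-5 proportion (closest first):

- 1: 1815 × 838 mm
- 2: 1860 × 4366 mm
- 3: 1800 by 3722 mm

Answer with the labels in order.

Ratios: 1 = 1815 / 838 ≈ 2.166; 2 = 4366 / 1860 ≈ 2.347; 3 = 3722 / 1800 ≈ 2.068.
|Δ from 2.236|: 1 0.070; 2 0.111; 3 0.168.

1, 2, 3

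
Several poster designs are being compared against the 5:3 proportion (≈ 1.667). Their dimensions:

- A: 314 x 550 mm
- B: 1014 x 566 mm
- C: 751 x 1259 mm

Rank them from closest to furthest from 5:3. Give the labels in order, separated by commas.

C, A, B

A: 550/314 ≈ 1.752 → |1.752 − 1.667| = 0.085
B: 1014/566 ≈ 1.792 → |1.792 − 1.667| = 0.125
C: 1259/751 ≈ 1.676 → |1.676 − 1.667| = 0.009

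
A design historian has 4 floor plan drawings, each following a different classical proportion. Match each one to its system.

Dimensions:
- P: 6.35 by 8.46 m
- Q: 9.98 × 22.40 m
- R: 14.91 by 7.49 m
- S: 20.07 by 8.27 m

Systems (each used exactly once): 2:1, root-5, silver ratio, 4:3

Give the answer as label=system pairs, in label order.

Ratios: P ≈ 1.332; Q ≈ 2.244; R ≈ 1.991; S ≈ 2.427.
Targets: 2:1 ≈ 2.000; root-5 ≈ 2.236; silver ratio ≈ 2.414; 4:3 ≈ 1.333.

P=4:3, Q=root-5, R=2:1, S=silver ratio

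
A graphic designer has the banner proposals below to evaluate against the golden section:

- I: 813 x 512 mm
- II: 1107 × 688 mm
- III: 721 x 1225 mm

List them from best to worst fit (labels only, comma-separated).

Ratios: I = 813 / 512 ≈ 1.588; II = 1107 / 688 ≈ 1.609; III = 1225 / 721 ≈ 1.699.
|Δ from 1.618|: I 0.030; II 0.009; III 0.081.

II, I, III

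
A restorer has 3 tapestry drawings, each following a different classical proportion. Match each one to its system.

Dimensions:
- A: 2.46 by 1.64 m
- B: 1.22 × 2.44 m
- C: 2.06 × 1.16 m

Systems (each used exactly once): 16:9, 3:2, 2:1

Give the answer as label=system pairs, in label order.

A=3:2, B=2:1, C=16:9

A = 2.46/1.64 ≈ 1.500 → 3:2 (1.500)
B = 2.44/1.22 ≈ 2.000 → 2:1 (2.000)
C = 2.06/1.16 ≈ 1.776 → 16:9 (1.778)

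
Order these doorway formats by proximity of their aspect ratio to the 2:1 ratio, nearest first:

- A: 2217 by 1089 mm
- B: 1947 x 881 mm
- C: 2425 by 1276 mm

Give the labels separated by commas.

Ratios: A = 2217 / 1089 ≈ 2.036; B = 1947 / 881 ≈ 2.210; C = 2425 / 1276 ≈ 1.900.
|Δ from 2.000|: A 0.036; B 0.210; C 0.100.

A, C, B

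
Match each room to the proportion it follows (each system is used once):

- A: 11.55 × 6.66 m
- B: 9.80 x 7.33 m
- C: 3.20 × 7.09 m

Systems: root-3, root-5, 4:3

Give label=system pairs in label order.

A=root-3, B=4:3, C=root-5

A = 11.55/6.66 ≈ 1.734 → root-3 (1.732)
B = 9.80/7.33 ≈ 1.337 → 4:3 (1.333)
C = 7.09/3.20 ≈ 2.216 → root-5 (2.236)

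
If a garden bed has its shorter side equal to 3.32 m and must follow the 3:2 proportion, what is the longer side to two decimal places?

3:2 = 1.50000.
Longer side = 3.32 × 1.50000 ≈ 4.9800 → 4.98 m.

4.98 m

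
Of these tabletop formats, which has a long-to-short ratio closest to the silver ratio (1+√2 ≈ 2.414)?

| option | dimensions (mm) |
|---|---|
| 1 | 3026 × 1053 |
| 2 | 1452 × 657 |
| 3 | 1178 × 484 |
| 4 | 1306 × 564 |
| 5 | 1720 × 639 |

Target silver ratio ≈ 2.414.
1: 2.874 (Δ0.460)  2: 2.210 (Δ0.204)  3: 2.434 (Δ0.020)  4: 2.316 (Δ0.098)  5: 2.692 (Δ0.278)

3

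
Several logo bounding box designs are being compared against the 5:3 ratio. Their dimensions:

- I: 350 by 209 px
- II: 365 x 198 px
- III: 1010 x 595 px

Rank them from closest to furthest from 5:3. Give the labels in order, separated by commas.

I: 350/209 ≈ 1.675 → |1.675 − 1.667| = 0.008
II: 365/198 ≈ 1.843 → |1.843 − 1.667| = 0.176
III: 1010/595 ≈ 1.697 → |1.697 − 1.667| = 0.030

I, III, II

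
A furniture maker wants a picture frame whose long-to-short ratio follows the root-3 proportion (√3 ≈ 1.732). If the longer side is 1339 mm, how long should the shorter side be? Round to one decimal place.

root-3 ≈ 1.73205.
Shorter side = 1339 ÷ 1.73205 ≈ 773.072 → 773.1 mm.

773.1 mm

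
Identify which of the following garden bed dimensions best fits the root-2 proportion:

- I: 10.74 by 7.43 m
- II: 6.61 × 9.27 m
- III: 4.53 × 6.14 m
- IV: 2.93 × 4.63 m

II

Ratios (long/short): I ≈ 1.445; II ≈ 1.402; III ≈ 1.355; IV ≈ 1.580.
root-2 ≈ 1.414; option II is nearest (Δ 0.012).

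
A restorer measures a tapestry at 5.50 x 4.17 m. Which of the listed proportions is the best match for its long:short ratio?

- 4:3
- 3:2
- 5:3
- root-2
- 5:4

4:3

5.50/4.17 ≈ 1.319. Nearest candidates are 4:3 (1.333, off by 0.014) and 5:4 (1.250, off by 0.069).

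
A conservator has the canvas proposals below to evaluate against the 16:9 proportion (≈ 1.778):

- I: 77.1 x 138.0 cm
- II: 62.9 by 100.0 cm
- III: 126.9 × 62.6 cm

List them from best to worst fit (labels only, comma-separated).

I, II, III

Ratios: I = 138.0 / 77.1 ≈ 1.790; II = 100.0 / 62.9 ≈ 1.590; III = 126.9 / 62.6 ≈ 2.027.
|Δ from 1.778|: I 0.012; II 0.188; III 0.249.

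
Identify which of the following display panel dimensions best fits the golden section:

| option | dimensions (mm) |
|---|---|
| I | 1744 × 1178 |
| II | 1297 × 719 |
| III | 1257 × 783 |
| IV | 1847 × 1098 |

III

Ratios (long/short): I ≈ 1.480; II ≈ 1.804; III ≈ 1.605; IV ≈ 1.682.
golden ratio ≈ 1.618; option III is nearest (Δ 0.013).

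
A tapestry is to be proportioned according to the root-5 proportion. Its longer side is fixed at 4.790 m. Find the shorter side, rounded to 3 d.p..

root-5 ≈ 2.23607.
Shorter side = 4.790 ÷ 2.23607 ≈ 2.14215 → 2.142 m.

2.142 m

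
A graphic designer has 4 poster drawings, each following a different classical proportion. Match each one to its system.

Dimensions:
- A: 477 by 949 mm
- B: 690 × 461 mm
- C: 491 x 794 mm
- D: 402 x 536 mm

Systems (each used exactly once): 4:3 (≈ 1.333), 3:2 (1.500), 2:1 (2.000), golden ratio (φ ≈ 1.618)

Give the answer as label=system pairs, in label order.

A=2:1, B=3:2, C=golden ratio, D=4:3

A = 949/477 ≈ 1.990 → 2:1 (2.000)
B = 690/461 ≈ 1.497 → 3:2 (1.500)
C = 794/491 ≈ 1.617 → golden ratio (1.618)
D = 536/402 ≈ 1.333 → 4:3 (1.333)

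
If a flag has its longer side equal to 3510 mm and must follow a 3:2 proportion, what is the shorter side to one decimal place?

3:2 = 1.50000.
Shorter side = 3510 ÷ 1.50000 ≈ 2340.000 → 2340.0 mm.

2340.0 mm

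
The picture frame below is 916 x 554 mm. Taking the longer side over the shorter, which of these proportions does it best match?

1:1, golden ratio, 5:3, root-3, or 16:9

5:3

916/554 ≈ 1.653. Nearest candidates are 5:3 (1.667, off by 0.014) and golden ratio (1.618, off by 0.035).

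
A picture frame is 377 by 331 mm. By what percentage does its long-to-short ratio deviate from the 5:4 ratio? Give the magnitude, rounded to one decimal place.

8.9%

Ratio = 377 / 331 ≈ 1.1390.
Ideal 5:4 = 1.2500. |1.1390 − 1.2500| / 1.2500 ≈ 8.88% → 8.9%.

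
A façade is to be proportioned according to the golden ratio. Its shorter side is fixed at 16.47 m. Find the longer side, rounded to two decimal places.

26.65 m

golden ratio ≈ 1.61803.
Longer side = 16.47 × 1.61803 ≈ 26.6490 → 26.65 m.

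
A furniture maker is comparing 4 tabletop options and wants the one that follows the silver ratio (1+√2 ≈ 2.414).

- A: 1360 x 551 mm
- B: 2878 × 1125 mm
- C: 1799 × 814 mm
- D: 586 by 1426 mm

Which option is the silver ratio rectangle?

D

Target silver ratio ≈ 2.414.
A: 2.468 (Δ0.054)  B: 2.558 (Δ0.144)  C: 2.210 (Δ0.204)  D: 2.433 (Δ0.019)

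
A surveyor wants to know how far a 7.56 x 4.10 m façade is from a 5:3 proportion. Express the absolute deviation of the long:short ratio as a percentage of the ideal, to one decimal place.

10.6%

Ratio = 7.56 / 4.10 ≈ 1.8439.
Ideal 5:3 ≈ 1.6667. |1.8439 − 1.6667| / 1.6667 ≈ 10.63% → 10.6%.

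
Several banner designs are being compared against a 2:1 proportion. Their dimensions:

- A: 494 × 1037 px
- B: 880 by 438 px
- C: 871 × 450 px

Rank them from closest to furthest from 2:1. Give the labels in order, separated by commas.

B, C, A

Ratios: A = 1037 / 494 ≈ 2.099; B = 880 / 438 ≈ 2.009; C = 871 / 450 ≈ 1.936.
|Δ from 2.000|: A 0.099; B 0.009; C 0.064.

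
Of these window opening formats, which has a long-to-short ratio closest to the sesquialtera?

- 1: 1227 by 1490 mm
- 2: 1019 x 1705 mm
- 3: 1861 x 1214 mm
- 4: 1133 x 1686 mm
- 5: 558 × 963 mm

4

Ratios (long/short): 1 ≈ 1.214; 2 ≈ 1.673; 3 ≈ 1.533; 4 ≈ 1.488; 5 ≈ 1.726.
3:2 ≈ 1.500; option 4 is nearest (Δ 0.012).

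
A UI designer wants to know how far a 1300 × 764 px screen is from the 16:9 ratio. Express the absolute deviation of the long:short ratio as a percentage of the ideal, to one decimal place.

4.3%

Ratio = 1300 / 764 ≈ 1.7016.
Ideal 16:9 ≈ 1.7778. |1.7016 − 1.7778| / 1.7778 ≈ 4.29% → 4.3%.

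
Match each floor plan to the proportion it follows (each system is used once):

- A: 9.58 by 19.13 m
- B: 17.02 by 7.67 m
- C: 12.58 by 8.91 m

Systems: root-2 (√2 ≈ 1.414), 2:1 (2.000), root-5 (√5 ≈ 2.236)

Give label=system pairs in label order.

A=2:1, B=root-5, C=root-2

Ratios: A ≈ 1.997; B ≈ 2.219; C ≈ 1.412.
Targets: root-2 ≈ 1.414; 2:1 ≈ 2.000; root-5 ≈ 2.236.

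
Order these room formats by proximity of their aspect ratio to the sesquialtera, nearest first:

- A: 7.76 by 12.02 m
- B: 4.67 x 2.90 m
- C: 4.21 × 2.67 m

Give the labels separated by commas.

A, C, B

Ratios: A = 12.02 / 7.76 ≈ 1.549; B = 4.67 / 2.90 ≈ 1.610; C = 4.21 / 2.67 ≈ 1.577.
|Δ from 1.500|: A 0.049; B 0.110; C 0.077.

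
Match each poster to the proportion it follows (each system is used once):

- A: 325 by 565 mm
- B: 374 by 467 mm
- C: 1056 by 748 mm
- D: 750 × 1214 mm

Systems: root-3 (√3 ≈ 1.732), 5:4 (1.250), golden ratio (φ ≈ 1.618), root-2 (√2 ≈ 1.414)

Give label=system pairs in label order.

A = 565/325 ≈ 1.738 → root-3 (1.732)
B = 467/374 ≈ 1.249 → 5:4 (1.250)
C = 1056/748 ≈ 1.412 → root-2 (1.414)
D = 1214/750 ≈ 1.619 → golden ratio (1.618)

A=root-3, B=5:4, C=root-2, D=golden ratio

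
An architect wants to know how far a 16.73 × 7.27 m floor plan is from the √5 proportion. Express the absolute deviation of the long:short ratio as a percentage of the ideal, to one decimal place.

2.9%

Ratio = 16.73 / 7.27 ≈ 2.3012.
Ideal root-5 ≈ 2.2361. |2.3012 − 2.2361| / 2.2361 ≈ 2.91% → 2.9%.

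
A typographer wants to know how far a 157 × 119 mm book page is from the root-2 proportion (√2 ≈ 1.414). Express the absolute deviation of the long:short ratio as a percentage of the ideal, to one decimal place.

6.7%

Ratio = 157 / 119 ≈ 1.3193.
Ideal root-2 ≈ 1.4142. |1.3193 − 1.4142| / 1.4142 ≈ 6.71% → 6.7%.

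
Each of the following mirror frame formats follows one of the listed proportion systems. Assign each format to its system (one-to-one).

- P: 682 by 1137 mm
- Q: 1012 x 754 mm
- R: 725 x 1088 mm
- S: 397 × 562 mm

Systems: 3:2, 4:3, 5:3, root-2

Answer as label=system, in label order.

P=5:3, Q=4:3, R=3:2, S=root-2

Ratios: P ≈ 1.667; Q ≈ 1.342; R ≈ 1.501; S ≈ 1.416.
Targets: 3:2 ≈ 1.500; 4:3 ≈ 1.333; 5:3 ≈ 1.667; root-2 ≈ 1.414.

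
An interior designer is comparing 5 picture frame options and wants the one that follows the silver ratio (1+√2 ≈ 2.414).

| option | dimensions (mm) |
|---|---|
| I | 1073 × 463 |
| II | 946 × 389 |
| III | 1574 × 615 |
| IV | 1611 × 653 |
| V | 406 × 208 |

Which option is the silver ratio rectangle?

Target silver ratio ≈ 2.414.
I: 2.317 (Δ0.097)  II: 2.432 (Δ0.018)  III: 2.559 (Δ0.145)  IV: 2.467 (Δ0.053)  V: 1.952 (Δ0.462)

II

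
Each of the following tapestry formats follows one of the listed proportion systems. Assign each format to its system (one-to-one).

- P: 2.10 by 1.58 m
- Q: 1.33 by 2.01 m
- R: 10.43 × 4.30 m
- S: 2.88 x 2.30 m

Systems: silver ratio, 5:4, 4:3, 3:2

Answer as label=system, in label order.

P=4:3, Q=3:2, R=silver ratio, S=5:4

P = 2.10/1.58 ≈ 1.329 → 4:3 (1.333)
Q = 2.01/1.33 ≈ 1.511 → 3:2 (1.500)
R = 10.43/4.30 ≈ 2.426 → silver ratio (2.414)
S = 2.88/2.30 ≈ 1.252 → 5:4 (1.250)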